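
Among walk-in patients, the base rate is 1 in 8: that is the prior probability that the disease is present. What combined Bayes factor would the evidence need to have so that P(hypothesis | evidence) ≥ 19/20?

Prior odds = 0.125/0.875 = 1/7.
Target odds = 0.95/0.05 = 19.
Required Bayes factor = 19 ÷ (1/7) = 133.

133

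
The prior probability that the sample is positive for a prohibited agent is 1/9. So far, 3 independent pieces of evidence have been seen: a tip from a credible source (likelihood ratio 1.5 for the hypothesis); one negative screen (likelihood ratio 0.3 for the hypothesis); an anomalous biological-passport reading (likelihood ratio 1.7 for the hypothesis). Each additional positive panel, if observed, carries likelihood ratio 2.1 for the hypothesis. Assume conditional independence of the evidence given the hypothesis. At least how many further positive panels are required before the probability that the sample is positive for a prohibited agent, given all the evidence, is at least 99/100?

Prior odds = (1/9)/(8/9) = 0.125.
Combined Bayes factor of the evidence already in hand = 1.5 × 0.3 × 1.7 = 0.765.
Odds after that evidence = 0.125 × 0.765 = 0.095625.
Target odds = 0.99/0.01 = 99.
Need 2.1ⁿ ≥ 99 ÷ 0.095625 = 17600/17.
2.1⁹ ≈794.28 falls short of 17600/17 but 2.1¹⁰ ≈1667.99 reaches it, so n = 10.

10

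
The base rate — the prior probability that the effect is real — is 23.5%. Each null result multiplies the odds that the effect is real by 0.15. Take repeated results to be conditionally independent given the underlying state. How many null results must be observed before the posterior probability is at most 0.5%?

Prior odds: 0.235 ÷ 0.765 = 47/153.
Likelihood ratio per null result = 0.15.
Target posterior odds = 0.005/0.995 = 1/199.
Need (47/153) × 0.15ⁿ ≤ 1/199, i.e. 0.15ⁿ ≤ 153/9353.
0.15² = 0.0225 is still above 153/9353 but 0.15³ = 0.003375 is at or below it, so n = 3.

3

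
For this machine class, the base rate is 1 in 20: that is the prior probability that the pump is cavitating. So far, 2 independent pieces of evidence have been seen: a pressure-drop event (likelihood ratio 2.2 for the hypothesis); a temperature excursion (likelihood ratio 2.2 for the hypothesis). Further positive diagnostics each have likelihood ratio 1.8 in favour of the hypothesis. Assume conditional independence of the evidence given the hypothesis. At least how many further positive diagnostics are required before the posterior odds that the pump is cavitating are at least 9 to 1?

7

Prior odds = 0.05/0.95 = 1/19.
Combined Bayes factor of the evidence already in hand = 2.2 × 2.2 = 4.84.
Odds after that evidence = (1/19) × 4.84 = 121/475.
Target odds = 9.
Need 1.8ⁿ ≥ 9 ÷ (121/475) = 4275/121.
1.8⁶ = 531441/15625 falls short of 4275/121 but 1.8⁷ = 4782969/78125 reaches it, so n = 7.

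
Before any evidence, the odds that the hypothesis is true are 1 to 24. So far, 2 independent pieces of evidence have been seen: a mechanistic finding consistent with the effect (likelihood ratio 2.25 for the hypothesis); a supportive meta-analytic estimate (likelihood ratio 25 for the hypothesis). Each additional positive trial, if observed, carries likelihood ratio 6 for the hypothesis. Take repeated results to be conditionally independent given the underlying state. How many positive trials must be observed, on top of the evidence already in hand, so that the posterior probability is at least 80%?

1

Prior odds = 1/24.
Combined Bayes factor of the evidence already in hand = 2.25 × 25 = 56.25.
Odds after that evidence = (1/24) × 56.25 = 2.34375.
Target odds = 0.8/0.2 = 4.
Need 6ⁿ ≥ 4 ÷ 2.34375 = 128/75.
6¹ = 6, which meets the required 128/75; so n = 1.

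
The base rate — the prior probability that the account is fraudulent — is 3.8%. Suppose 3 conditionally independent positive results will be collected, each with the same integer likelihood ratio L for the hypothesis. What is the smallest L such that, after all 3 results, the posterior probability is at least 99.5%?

18

Prior odds = 0.038/0.962 = 19/481.
Target odds = 0.995/0.005 = 199.
Need L³ ≥ 199 ÷ (19/481) = 95719/19.
17³ = 4913 < 95719/19 ≤ 5832 = 18³, so L = 18.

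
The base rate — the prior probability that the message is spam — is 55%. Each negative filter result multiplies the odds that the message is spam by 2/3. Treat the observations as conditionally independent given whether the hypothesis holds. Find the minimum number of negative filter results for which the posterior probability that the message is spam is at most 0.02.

11

Prior odds = 0.55/0.45 = 11/9.
Likelihood ratio per negative filter result = 2/3.
Target odds: 0.02 ÷ 0.98 = 1/49.
Need (11/9) × (2/3)ⁿ ≤ 1/49, i.e. (2/3)ⁿ ≤ 9/539.
(2/3)¹⁰ = 1024/59049 is still above 9/539 but (2/3)¹¹ = 2048/177147 is at or below it, so n = 11.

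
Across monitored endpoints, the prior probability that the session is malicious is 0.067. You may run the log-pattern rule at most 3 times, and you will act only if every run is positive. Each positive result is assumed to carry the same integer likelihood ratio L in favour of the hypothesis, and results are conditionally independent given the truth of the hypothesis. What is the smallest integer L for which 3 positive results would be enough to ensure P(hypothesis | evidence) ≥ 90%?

6

Prior odds = 0.067/0.933 = 67/933.
Target odds = 0.9/0.1 = 9.
Need L³ ≥ 9 ÷ (67/933) = 8397/67.
5³ = 125 < 8397/67 ≤ 216 = 6³, so L = 6.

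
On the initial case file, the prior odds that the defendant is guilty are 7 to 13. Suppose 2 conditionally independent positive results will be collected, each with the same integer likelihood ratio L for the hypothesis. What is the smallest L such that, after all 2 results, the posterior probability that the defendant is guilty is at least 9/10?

5

Prior odds = 7/13.
Target odds = 0.9/0.1 = 9.
Need L² ≥ 9 ÷ (7/13) = 117/7.
4² = 16 < 117/7 ≤ 25 = 5², so L = 5.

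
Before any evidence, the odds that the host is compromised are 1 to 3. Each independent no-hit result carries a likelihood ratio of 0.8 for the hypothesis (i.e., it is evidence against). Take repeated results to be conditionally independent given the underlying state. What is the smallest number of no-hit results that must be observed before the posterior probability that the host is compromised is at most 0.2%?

Prior odds = 1/3.
Likelihood ratio per no-hit result = 0.8.
Target odds: 0.002 ÷ 0.998 = 1/499.
Need (1/3) × 0.8ⁿ ≤ 1/499, i.e. 0.8ⁿ ≤ 3/499.
0.8²² ≈0.0073787 is still above 3/499 but 0.8²³ ≈0.00590296 is at or below it, so n = 23.

23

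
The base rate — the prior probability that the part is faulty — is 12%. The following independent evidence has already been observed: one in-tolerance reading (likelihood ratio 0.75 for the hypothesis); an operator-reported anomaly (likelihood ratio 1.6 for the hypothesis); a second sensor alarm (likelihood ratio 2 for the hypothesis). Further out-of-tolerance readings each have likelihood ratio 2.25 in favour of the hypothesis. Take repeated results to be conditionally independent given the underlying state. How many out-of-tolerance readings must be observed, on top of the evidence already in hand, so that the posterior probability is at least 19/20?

Prior odds = 0.12/0.88 = 3/22.
Combined Bayes factor of the evidence already in hand = 0.75 × 1.6 × 2 = 2.4.
Odds after that evidence = (3/22) × 2.4 = 18/55.
Target odds = 0.95/0.05 = 19.
Need 2.25ⁿ ≥ 19 ÷ (18/55) = 1045/18.
2.25⁵ = 59049/1024 falls short of 1045/18 but 2.25⁶ = 531441/4096 reaches it, so n = 6.

6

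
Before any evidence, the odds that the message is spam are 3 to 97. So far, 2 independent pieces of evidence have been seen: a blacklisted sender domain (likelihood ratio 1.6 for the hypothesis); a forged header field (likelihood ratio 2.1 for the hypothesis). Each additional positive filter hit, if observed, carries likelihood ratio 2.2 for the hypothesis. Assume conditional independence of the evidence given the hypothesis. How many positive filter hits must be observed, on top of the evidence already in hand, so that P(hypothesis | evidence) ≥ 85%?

6

Prior odds = 3/97.
Combined Bayes factor of the evidence already in hand = 1.6 × 2.1 = 3.36.
Odds after that evidence = (3/97) × 3.36 = 252/2425.
Target odds = 0.85/0.15 = 17/3.
Need 2.2ⁿ ≥ 17/3 ÷ (252/2425) = 41225/756.
2.2⁵ = 51.53632 falls short of 41225/756 but 2.2⁶ = 1771561/15625 reaches it, so n = 6.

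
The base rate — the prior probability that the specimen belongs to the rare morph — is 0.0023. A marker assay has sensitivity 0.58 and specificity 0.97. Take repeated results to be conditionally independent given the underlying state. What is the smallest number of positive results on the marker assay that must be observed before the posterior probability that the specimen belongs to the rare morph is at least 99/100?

4

Prior odds: 0.0023 ÷ 0.9977 = 23/9977.
False-positive rate = 1 − 0.97 = 0.03; likelihood ratio of a positive = 0.58/0.03 = 58/3.
Target posterior odds = 0.99/0.01 = 99.
Need (23/9977) × (58/3)ⁿ ≥ 99, i.e. (58/3)ⁿ ≥ 987723/23.
(58/3)³ = 195112/27 falls short of 987723/23 but (58/3)⁴ = 11316496/81 reaches it, so n = 4.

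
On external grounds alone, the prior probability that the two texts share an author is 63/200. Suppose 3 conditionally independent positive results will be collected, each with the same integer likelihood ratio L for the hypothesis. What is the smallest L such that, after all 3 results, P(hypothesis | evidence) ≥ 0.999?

Prior odds = 0.315/0.685 = 63/137.
Target odds = 0.999/0.001 = 999.
Need L³ ≥ 999 ÷ (63/137) = 15207/7.
12³ = 1728 < 15207/7 ≤ 2197 = 13³, so L = 13.

13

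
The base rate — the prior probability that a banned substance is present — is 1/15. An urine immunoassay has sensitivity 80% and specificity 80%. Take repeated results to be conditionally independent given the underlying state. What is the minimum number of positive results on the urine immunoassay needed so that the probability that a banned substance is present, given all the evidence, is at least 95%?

Prior odds: (1/15) ÷ (14/15) = 1/14.
False-positive rate = 1 − 0.8 = 0.2; likelihood ratio of a positive = 0.8/0.2 = 4.
Target posterior odds = 0.95/0.05 = 19.
Need (1/14) × 4ⁿ ≥ 19, i.e. 4ⁿ ≥ 266.
4⁴ = 256 falls short of 266 but 4⁵ = 1024 reaches it, so n = 5.

5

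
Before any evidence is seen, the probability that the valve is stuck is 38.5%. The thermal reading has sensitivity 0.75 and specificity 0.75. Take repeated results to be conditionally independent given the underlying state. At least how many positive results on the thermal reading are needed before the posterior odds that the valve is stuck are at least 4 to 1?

2

Prior odds: 0.385 ÷ 0.615 = 77/123.
False-positive rate = 1 − 0.75 = 0.25; likelihood ratio of a positive = 0.75/0.25 = 3.
Target odds = 4.
Need (77/123) × 3ⁿ ≥ 4, i.e. 3ⁿ ≥ 492/77.
3¹ = 3 falls short of 492/77 but 3² = 9 reaches it, so n = 2.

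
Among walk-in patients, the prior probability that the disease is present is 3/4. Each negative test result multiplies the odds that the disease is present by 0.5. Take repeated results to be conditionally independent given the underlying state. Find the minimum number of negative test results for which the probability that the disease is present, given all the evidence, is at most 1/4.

4

Prior odds = 0.75/0.25 = 3.
Likelihood ratio per negative test result = 0.5.
Target posterior odds = 0.25/0.75 = 1/3.
Need 3 × 0.5ⁿ ≤ 1/3, i.e. 0.5ⁿ ≤ 1/9.
0.5³ = 0.125 is still above 1/9 but 0.5⁴ = 0.0625 is at or below it, so n = 4.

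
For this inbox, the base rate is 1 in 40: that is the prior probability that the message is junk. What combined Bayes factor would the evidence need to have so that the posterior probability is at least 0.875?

Prior odds = 0.025/0.975 = 1/39.
Target odds = 0.875/0.125 = 7.
Required Bayes factor = 7 ÷ (1/39) = 273.

273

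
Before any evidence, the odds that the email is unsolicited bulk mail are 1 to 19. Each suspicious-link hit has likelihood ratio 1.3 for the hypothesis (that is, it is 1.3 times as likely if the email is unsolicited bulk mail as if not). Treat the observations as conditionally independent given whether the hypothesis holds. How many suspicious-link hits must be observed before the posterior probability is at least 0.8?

Prior odds = 1/19.
Likelihood ratio per suspicious-link hit = 1.3.
Target odds: 0.8 ÷ 0.2 = 4.
Require 1.3ⁿ ≥ 4 ÷ (1/19) = 76.
1.3¹⁶ ≈66.5417 falls short of 76 but 1.3¹⁷ ≈86.5042 reaches it, so n = 17.

17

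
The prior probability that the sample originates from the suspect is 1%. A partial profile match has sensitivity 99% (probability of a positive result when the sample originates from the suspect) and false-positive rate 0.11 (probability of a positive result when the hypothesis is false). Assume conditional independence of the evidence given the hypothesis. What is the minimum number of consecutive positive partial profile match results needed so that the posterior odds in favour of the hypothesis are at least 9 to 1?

4

Prior odds = 0.01/0.99 = 1/99.
Likelihood ratio of a positive result = 0.99/0.11 = 9.
Target odds = 9.
Require 9ⁿ ≥ 9 ÷ (1/99) = 891.
9³ = 729 falls short of 891 but 9⁴ = 6561 reaches it, so n = 4.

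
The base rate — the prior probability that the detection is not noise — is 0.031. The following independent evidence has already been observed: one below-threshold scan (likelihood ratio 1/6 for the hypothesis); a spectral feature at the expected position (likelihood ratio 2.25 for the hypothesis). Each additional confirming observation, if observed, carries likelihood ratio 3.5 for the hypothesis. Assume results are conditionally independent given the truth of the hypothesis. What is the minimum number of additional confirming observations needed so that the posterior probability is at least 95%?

Prior odds = 0.031/0.969 = 31/969.
Combined Bayes factor of the evidence already in hand = (1/6) × 2.25 = 0.375.
Odds after that evidence = (31/969) × 0.375 = 31/2584.
Target odds = 0.95/0.05 = 19.
Need 3.5ⁿ ≥ 19 ÷ (31/2584) = 49096/31.
3.5⁵ = 525.21875 falls short of 49096/31 but 3.5⁶ = 1838.265625 reaches it, so n = 6.

6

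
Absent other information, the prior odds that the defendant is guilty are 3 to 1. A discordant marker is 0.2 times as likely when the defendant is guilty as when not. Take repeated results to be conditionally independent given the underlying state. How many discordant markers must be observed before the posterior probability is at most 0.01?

4

Prior odds = 3.
Likelihood ratio per discordant marker = 0.2.
Target odds: 0.01 ÷ 0.99 = 1/99.
Require 0.2ⁿ ≤ 1/99 ÷ 3 = 1/297.
0.2³ = 0.008 is still above 1/297 but 0.2⁴ = 0.0016 is at or below it, so n = 4.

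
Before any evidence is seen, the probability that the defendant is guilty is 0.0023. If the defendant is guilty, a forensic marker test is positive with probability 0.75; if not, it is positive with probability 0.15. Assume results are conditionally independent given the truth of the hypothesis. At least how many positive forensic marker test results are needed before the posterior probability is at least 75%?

Prior odds = 0.0023/0.9977 = 23/9977.
Likelihood ratio of a positive = 0.75/0.15 = 5.
Target odds: 0.75 ÷ 0.25 = 3.
Require 5ⁿ ≥ 3 ÷ (23/9977) = 29931/23.
5⁴ = 625 falls short of 29931/23 but 5⁵ = 3125 reaches it, so n = 5.

5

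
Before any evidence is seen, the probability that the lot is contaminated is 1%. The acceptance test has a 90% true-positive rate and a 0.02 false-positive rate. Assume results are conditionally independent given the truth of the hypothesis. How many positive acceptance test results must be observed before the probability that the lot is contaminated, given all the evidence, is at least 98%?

3

Prior odds = 0.01/0.99 = 1/99.
Likelihood ratio of a positive result = 0.9/0.02 = 45.
Target posterior odds = 0.98/0.02 = 49.
Require 45ⁿ ≥ 49 ÷ (1/99) = 4851.
45² = 2025 falls short of 4851 but 45³ = 91125 reaches it, so n = 3.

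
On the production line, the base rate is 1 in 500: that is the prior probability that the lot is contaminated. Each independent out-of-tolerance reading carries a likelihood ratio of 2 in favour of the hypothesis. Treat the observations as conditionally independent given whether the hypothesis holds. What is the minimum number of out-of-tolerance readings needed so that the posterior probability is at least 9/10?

Prior odds: 0.002 ÷ 0.998 = 1/499.
Likelihood ratio per out-of-tolerance reading = 2.
Target odds: 0.9 ÷ 0.1 = 9.
Require 2ⁿ ≥ 9 ÷ (1/499) = 4491.
2¹² = 4096 falls short of 4491 but 2¹³ = 8192 reaches it, so n = 13.

13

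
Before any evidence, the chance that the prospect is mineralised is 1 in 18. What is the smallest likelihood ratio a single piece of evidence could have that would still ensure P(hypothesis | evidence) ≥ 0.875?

119

Prior odds = (1/18)/(17/18) = 1/17.
Target odds = 0.875/0.125 = 7.
Required Bayes factor = 7 ÷ (1/17) = 119.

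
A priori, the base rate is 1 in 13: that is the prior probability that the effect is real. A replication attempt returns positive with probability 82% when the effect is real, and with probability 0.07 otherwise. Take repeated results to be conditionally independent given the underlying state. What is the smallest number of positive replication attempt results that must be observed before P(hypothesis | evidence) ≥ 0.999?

Prior odds: (1/13) ÷ (12/13) = 1/12.
Likelihood ratio of a positive result = 0.82/0.07 = 82/7.
Target posterior odds = 0.999/0.001 = 999.
Need (1/12) × (82/7)ⁿ ≥ 999, i.e. (82/7)ⁿ ≥ 11988.
(82/7)³ = 551368/343 falls short of 11988 but (82/7)⁴ = 45212176/2401 reaches it, so n = 4.

4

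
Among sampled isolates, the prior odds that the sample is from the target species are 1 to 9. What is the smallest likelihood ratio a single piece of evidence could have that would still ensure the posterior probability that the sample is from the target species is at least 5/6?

Prior odds = 1/9.
Target odds = (5/6)/(1/6) = 5.
Required Bayes factor = 5 ÷ (1/9) = 45.

45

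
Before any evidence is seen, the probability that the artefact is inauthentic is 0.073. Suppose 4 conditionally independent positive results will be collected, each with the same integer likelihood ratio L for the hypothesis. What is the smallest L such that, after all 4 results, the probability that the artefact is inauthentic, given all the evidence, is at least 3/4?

3

Prior odds = 0.073/0.927 = 73/927.
Target odds = 0.75/0.25 = 3.
Need L⁴ ≥ 3 ÷ (73/927) = 2781/73.
2⁴ = 16 < 2781/73 ≤ 81 = 3⁴, so L = 3.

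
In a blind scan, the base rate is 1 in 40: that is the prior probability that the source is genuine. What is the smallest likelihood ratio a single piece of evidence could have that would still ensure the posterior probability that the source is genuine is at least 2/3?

Prior odds = 0.025/0.975 = 1/39.
Target odds = (2/3)/(1/3) = 2.
Required Bayes factor = 2 ÷ (1/39) = 78.

78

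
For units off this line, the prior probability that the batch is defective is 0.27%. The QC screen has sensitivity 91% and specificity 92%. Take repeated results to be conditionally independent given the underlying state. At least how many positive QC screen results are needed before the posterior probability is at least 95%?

4

Prior odds = 0.0027/0.9973 = 27/9973.
False-positive rate = 1 − 0.92 = 0.08; likelihood ratio of a positive = 0.91/0.08 = 11.375.
Target posterior odds = 0.95/0.05 = 19.
Require 11.375ⁿ ≥ 19 ÷ (27/9973) = 189487/27.
11.375³ = 753571/512 falls short of 189487/27 but 11.375⁴ = 68574961/4096 reaches it, so n = 4.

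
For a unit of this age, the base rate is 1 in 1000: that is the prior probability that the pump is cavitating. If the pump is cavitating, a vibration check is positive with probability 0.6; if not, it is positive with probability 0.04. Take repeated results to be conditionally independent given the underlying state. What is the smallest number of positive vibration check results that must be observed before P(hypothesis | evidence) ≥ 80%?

Prior odds = 0.001/0.999 = 1/999.
Likelihood ratio of a positive = 0.6/0.04 = 15.
Target odds: 0.8 ÷ 0.2 = 4.
Require 15ⁿ ≥ 4 ÷ (1/999) = 3996.
15³ = 3375 falls short of 3996 but 15⁴ = 50625 reaches it, so n = 4.

4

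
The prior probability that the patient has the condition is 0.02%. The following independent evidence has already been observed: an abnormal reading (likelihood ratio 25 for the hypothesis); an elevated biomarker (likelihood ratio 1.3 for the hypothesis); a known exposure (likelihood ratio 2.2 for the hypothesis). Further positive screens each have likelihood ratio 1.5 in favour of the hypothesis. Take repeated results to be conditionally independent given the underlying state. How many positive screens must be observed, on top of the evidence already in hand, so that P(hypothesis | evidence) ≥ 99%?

22

Prior odds = 0.0002/0.9998 = 1/4999.
Combined Bayes factor of the evidence already in hand = 25 × 1.3 × 2.2 = 71.5.
Odds after that evidence = (1/4999) × 71.5 = 143/9998.
Target odds = 0.99/0.01 = 99.
Need 1.5ⁿ ≥ 99 ÷ (143/9998) = 89982/13.
1.5²¹ ≈4987.89 falls short of 89982/13 but 1.5²² ≈7481.83 reaches it, so n = 22.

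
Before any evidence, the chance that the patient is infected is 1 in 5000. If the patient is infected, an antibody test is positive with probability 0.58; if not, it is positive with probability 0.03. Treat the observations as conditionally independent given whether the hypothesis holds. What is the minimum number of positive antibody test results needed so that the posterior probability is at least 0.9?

4

Prior odds = 0.0002/0.9998 = 1/4999.
Likelihood ratio of a positive = 0.58/0.03 = 58/3.
Target posterior odds = 0.9/0.1 = 9.
Need (1/4999) × (58/3)ⁿ ≥ 9, i.e. (58/3)ⁿ ≥ 44991.
(58/3)³ = 195112/27 falls short of 44991 but (58/3)⁴ = 11316496/81 reaches it, so n = 4.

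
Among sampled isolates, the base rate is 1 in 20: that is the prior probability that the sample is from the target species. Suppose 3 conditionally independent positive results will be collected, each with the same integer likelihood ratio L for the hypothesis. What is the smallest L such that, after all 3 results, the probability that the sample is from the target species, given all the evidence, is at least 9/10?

Prior odds = 0.05/0.95 = 1/19.
Target odds = 0.9/0.1 = 9.
Need L³ ≥ 9 ÷ (1/19) = 171.
5³ = 125 < 171 ≤ 216 = 6³, so L = 6.

6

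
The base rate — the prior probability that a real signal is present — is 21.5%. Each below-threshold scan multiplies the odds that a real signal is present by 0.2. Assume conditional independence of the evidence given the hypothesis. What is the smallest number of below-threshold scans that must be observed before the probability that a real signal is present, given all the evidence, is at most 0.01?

3

Prior odds = 0.215/0.785 = 43/157.
Likelihood ratio per below-threshold scan = 0.2.
Target odds: 0.01 ÷ 0.99 = 1/99.
Need (43/157) × 0.2ⁿ ≤ 1/99, i.e. 0.2ⁿ ≤ 157/4257.
0.2² = 0.04 is still above 157/4257 but 0.2³ = 0.008 is at or below it, so n = 3.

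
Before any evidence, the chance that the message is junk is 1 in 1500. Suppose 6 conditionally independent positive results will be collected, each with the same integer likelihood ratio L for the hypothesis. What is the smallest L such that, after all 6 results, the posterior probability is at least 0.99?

Prior odds = (1/1500)/(1499/1500) = 1/1499.
Target odds = 0.99/0.01 = 99.
Need L⁶ ≥ 99 ÷ (1/1499) = 148401.
7⁶ = 117649 < 148401 ≤ 262144 = 8⁶, so L = 8.

8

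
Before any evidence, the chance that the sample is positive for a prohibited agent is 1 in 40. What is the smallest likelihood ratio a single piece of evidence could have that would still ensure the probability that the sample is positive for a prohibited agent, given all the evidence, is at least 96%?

936

Prior odds = 0.025/0.975 = 1/39.
Target odds = 0.96/0.04 = 24.
Required Bayes factor = 24 ÷ (1/39) = 936.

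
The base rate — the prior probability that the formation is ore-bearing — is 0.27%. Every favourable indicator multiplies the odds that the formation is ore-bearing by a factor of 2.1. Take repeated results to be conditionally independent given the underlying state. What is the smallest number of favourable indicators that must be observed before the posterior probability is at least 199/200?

16

Prior odds: 0.0027 ÷ 0.9973 = 27/9973.
Likelihood ratio per favourable indicator = 2.1.
Target posterior odds = 0.995/0.005 = 199.
Require 2.1ⁿ ≥ 199 ÷ (27/9973) = 1984627/27.
2.1¹⁵ ≈68122.3 falls short of 1984627/27 but 2.1¹⁶ ≈143057 reaches it, so n = 16.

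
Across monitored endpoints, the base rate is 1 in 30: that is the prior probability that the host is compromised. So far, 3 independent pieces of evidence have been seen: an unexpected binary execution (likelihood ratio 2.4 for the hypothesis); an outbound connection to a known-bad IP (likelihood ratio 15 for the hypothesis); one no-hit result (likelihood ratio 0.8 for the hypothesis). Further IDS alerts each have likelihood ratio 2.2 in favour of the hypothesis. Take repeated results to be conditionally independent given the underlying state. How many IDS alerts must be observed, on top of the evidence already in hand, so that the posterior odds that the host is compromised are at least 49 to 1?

5

Prior odds = (1/30)/(29/30) = 1/29.
Combined Bayes factor of the evidence already in hand = 2.4 × 15 × 0.8 = 28.8.
Odds after that evidence = (1/29) × 28.8 = 144/145.
Target odds = 49.
Need 2.2ⁿ ≥ 49 ÷ (144/145) = 7105/144.
2.2⁴ = 23.4256 falls short of 7105/144 but 2.2⁵ = 51.53632 reaches it, so n = 5.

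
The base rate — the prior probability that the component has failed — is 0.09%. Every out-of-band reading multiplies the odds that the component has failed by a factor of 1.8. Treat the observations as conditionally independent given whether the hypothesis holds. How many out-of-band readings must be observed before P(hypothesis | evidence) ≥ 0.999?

24

Prior odds: 0.0009 ÷ 0.9991 = 9/9991.
Likelihood ratio per out-of-band reading = 1.8.
Target posterior odds = 0.999/0.001 = 999.
Need (9/9991) × 1.8ⁿ ≥ 999, i.e. 1.8ⁿ ≥ 1109001.
1.8²³ ≈743477 falls short of 1109001 but 1.8²⁴ ≈1.33826e+06 reaches it, so n = 24.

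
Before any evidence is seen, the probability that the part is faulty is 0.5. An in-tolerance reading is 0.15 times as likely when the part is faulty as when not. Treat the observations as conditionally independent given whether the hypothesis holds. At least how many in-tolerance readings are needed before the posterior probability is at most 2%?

3

Prior odds: 0.5 ÷ 0.5 = 1.
Likelihood ratio per in-tolerance reading = 0.15.
Target odds: 0.02 ÷ 0.98 = 1/49.
Require 0.15ⁿ ≤ 1/49 ÷ 1 = 1/49.
0.15² = 0.0225 is still above 1/49 but 0.15³ = 0.003375 is at or below it, so n = 3.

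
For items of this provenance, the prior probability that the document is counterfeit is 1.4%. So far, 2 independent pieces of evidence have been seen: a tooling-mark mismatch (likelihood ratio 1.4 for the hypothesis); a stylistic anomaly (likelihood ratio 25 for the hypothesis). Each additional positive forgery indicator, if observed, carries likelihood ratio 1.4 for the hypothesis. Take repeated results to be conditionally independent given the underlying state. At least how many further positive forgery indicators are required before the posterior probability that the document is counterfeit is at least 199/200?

18

Prior odds = 0.014/0.986 = 7/493.
Combined Bayes factor of the evidence already in hand = 1.4 × 25 = 35.
Odds after that evidence = (7/493) × 35 = 245/493.
Target odds = 0.995/0.005 = 199.
Need 1.4ⁿ ≥ 199 ÷ (245/493) = 98107/245.
1.4¹⁷ ≈304.913 falls short of 98107/245 but 1.4¹⁸ ≈426.879 reaches it, so n = 18.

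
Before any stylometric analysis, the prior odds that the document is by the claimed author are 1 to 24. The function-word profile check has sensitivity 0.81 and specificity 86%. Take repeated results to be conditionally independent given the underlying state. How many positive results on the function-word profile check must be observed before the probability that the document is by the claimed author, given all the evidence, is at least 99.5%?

5

Prior odds = 1/24.
False-positive rate = 1 − 0.86 = 0.14; likelihood ratio of a positive = 0.81/0.14 = 81/14.
Target posterior odds = 0.995/0.005 = 199.
Require (81/14)ⁿ ≥ 199 ÷ (1/24) = 4776.
(81/14)⁴ = 43046721/38416 falls short of 4776 but (81/14)⁵ ≈6483.13 reaches it, so n = 5.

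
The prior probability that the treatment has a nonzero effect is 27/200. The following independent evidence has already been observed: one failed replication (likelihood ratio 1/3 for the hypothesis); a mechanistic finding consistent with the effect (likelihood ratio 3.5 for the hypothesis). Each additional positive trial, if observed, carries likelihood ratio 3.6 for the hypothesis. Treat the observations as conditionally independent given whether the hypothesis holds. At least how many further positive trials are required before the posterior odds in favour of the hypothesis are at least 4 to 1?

3

Prior odds = 0.135/0.865 = 27/173.
Combined Bayes factor of the evidence already in hand = (1/3) × 3.5 = 7/6.
Odds after that evidence = (27/173) × 7/6 = 63/346.
Target odds = 4.
Need 3.6ⁿ ≥ 4 ÷ (63/346) = 1384/63.
3.6² = 12.96 falls short of 1384/63 but 3.6³ = 46.656 reaches it, so n = 3.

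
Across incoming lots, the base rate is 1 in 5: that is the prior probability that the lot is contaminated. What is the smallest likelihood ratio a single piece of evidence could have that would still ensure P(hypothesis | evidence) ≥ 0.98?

Prior odds = 0.2/0.8 = 0.25.
Target odds = 0.98/0.02 = 49.
Required Bayes factor = 49 ÷ 0.25 = 196.

196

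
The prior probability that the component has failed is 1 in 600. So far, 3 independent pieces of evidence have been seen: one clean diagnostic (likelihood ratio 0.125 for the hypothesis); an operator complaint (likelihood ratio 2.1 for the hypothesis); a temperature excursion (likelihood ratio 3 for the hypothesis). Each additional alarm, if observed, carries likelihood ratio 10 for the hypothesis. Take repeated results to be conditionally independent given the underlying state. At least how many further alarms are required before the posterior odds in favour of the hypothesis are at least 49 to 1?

5

Prior odds = (1/600)/(599/600) = 1/599.
Combined Bayes factor of the evidence already in hand = 0.125 × 2.1 × 3 = 0.7875.
Odds after that evidence = (1/599) × 0.7875 = 63/47920.
Target odds = 49.
Need 10ⁿ ≥ 49 ÷ (63/47920) = 335440/9.
10⁴ = 10000 falls short of 335440/9 but 10⁵ = 100000 reaches it, so n = 5.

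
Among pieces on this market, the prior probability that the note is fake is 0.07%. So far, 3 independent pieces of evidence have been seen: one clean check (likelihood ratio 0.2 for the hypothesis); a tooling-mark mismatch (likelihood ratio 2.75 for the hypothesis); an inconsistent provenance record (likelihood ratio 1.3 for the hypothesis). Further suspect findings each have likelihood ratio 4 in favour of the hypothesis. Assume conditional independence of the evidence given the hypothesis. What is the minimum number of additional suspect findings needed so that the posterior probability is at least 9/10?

8

Prior odds = 0.0007/0.9993 = 7/9993.
Combined Bayes factor of the evidence already in hand = 0.2 × 2.75 × 1.3 = 0.715.
Odds after that evidence = (7/9993) × 0.715 = 1001/1998600.
Target odds = 0.9/0.1 = 9.
Need 4ⁿ ≥ 9 ÷ (1001/1998600) = 17987400/1001.
4⁷ = 16384 falls short of 17987400/1001 but 4⁸ = 65536 reaches it, so n = 8.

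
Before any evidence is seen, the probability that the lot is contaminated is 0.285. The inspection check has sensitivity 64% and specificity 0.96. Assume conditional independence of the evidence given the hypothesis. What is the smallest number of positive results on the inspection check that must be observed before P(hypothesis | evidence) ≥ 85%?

1

Prior odds: 0.285 ÷ 0.715 = 57/143.
False-positive rate = 1 − 0.96 = 0.04; likelihood ratio of a positive = 0.64/0.04 = 16.
Target odds: 0.85 ÷ 0.15 = 17/3.
Need (57/143) × 16ⁿ ≥ 17/3, i.e. 16ⁿ ≥ 2431/171.
16¹ = 16, which meets the required 2431/171; so n = 1.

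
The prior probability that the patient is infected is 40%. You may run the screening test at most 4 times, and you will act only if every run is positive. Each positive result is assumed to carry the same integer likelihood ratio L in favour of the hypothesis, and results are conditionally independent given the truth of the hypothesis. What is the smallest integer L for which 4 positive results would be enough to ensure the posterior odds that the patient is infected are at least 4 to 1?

Prior odds = 0.4/0.6 = 2/3.
Target odds = 4.
Need L⁴ ≥ 4 ÷ (2/3) = 6.
1⁴ = 1 < 6 ≤ 16 = 2⁴, so L = 2.

2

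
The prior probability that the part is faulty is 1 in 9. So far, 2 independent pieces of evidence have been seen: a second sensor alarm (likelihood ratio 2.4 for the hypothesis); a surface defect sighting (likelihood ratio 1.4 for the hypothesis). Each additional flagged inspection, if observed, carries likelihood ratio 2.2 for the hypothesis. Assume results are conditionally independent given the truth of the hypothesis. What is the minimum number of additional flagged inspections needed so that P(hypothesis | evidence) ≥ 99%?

7

Prior odds = (1/9)/(8/9) = 0.125.
Combined Bayes factor of the evidence already in hand = 2.4 × 1.4 = 3.36.
Odds after that evidence = 0.125 × 3.36 = 0.42.
Target odds = 0.99/0.01 = 99.
Need 2.2ⁿ ≥ 99 ÷ 0.42 = 1650/7.
2.2⁶ = 1771561/15625 falls short of 1650/7 but 2.2⁷ = 19487171/78125 reaches it, so n = 7.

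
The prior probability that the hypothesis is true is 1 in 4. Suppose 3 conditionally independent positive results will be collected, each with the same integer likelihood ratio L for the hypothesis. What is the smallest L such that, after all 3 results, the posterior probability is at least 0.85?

Prior odds = 0.25/0.75 = 1/3.
Target odds = 0.85/0.15 = 17/3.
Need L³ ≥ 17/3 ÷ (1/3) = 17.
2³ = 8 < 17 ≤ 27 = 3³, so L = 3.

3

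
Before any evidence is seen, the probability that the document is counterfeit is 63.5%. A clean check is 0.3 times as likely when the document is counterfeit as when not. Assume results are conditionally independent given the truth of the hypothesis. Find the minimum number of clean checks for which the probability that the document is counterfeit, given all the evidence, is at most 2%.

4

Prior odds: 0.635 ÷ 0.365 = 127/73.
Likelihood ratio per clean check = 0.3.
Target odds: 0.02 ÷ 0.98 = 1/49.
Require 0.3ⁿ ≤ 1/49 ÷ (127/73) = 73/6223.
0.3³ = 0.027 is still above 73/6223 but 0.3⁴ = 0.0081 is at or below it, so n = 4.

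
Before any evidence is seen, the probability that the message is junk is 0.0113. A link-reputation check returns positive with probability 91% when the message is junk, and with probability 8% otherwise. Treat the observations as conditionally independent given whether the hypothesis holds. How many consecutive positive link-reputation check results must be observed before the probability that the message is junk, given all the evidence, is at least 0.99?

Prior odds = 0.0113/0.9887 = 113/9887.
Likelihood ratio of a positive result = 0.91/0.08 = 11.375.
Target odds: 0.99 ÷ 0.01 = 99.
Need (113/9887) × 11.375ⁿ ≥ 99, i.e. 11.375ⁿ ≥ 978813/113.
11.375³ = 753571/512 falls short of 978813/113 but 11.375⁴ = 68574961/4096 reaches it, so n = 4.

4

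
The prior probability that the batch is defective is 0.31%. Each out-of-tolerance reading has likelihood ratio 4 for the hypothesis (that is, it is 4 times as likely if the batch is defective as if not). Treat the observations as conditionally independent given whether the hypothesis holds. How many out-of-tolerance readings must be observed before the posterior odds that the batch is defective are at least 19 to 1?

Prior odds: 0.0031 ÷ 0.9969 = 31/9969.
Likelihood ratio per out-of-tolerance reading = 4.
Target odds = 19.
Need (31/9969) × 4ⁿ ≥ 19, i.e. 4ⁿ ≥ 189411/31.
4⁶ = 4096 falls short of 189411/31 but 4⁷ = 16384 reaches it, so n = 7.

7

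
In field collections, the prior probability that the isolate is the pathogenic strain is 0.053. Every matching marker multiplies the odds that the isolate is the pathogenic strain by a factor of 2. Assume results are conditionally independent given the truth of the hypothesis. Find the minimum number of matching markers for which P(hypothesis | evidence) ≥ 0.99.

11

Prior odds: 0.053 ÷ 0.947 = 53/947.
Likelihood ratio per matching marker = 2.
Target posterior odds = 0.99/0.01 = 99.
Need (53/947) × 2ⁿ ≥ 99, i.e. 2ⁿ ≥ 93753/53.
2¹⁰ = 1024 falls short of 93753/53 but 2¹¹ = 2048 reaches it, so n = 11.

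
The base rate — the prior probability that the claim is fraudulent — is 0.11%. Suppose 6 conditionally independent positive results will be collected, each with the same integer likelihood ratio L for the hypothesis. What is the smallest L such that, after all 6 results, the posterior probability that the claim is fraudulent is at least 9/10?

5

Prior odds = 0.0011/0.9989 = 11/9989.
Target odds = 0.9/0.1 = 9.
Need L⁶ ≥ 9 ÷ (11/9989) = 89901/11.
4⁶ = 4096 < 89901/11 ≤ 15625 = 5⁶, so L = 5.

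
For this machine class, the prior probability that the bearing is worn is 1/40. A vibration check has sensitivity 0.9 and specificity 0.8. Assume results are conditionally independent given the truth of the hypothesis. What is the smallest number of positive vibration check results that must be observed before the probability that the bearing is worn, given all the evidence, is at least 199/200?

Prior odds = 0.025/0.975 = 1/39.
False-positive rate = 1 − 0.8 = 0.2; likelihood ratio of a positive = 0.9/0.2 = 4.5.
Target odds: 0.995 ÷ 0.005 = 199.
Require 4.5ⁿ ≥ 199 ÷ (1/39) = 7761.
4.5⁵ = 1845.28125 falls short of 7761 but 4.5⁶ = 8303.765625 reaches it, so n = 6.

6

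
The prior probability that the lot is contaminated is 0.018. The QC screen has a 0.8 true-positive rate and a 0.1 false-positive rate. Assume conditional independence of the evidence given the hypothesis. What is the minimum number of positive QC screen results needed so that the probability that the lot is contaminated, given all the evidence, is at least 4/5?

Prior odds: 0.018 ÷ 0.982 = 9/491.
Likelihood ratio of a positive result = 0.8/0.1 = 8.
Target odds: 0.8 ÷ 0.2 = 4.
Need (9/491) × 8ⁿ ≥ 4, i.e. 8ⁿ ≥ 1964/9.
8² = 64 falls short of 1964/9 but 8³ = 512 reaches it, so n = 3.

3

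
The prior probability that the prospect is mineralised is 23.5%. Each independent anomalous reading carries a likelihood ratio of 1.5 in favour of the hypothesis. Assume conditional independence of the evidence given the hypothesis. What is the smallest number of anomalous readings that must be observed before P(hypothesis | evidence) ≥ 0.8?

Prior odds: 0.235 ÷ 0.765 = 47/153.
Likelihood ratio per anomalous reading = 1.5.
Target odds: 0.8 ÷ 0.2 = 4.
Need (47/153) × 1.5ⁿ ≥ 4, i.e. 1.5ⁿ ≥ 612/47.
1.5⁶ = 11.390625 falls short of 612/47 but 1.5⁷ = 17.0859375 reaches it, so n = 7.

7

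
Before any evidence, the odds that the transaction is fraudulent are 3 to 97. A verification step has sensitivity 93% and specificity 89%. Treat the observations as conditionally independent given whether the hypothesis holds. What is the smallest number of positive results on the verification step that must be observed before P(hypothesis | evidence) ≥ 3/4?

3

Prior odds = 3/97.
False-positive rate = 1 − 0.89 = 0.11; likelihood ratio of a positive = 0.93/0.11 = 93/11.
Target odds: 0.75 ÷ 0.25 = 3.
Need (3/97) × (93/11)ⁿ ≥ 3, i.e. (93/11)ⁿ ≥ 97.
(93/11)² = 8649/121 falls short of 97 but (93/11)³ = 804357/1331 reaches it, so n = 3.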